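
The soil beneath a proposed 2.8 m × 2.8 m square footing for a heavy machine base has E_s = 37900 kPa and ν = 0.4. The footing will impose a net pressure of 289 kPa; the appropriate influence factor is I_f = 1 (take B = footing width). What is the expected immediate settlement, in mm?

Immediate (elastic) settlement: S_e = q·B·(1−ν²)/E_s · I_f.
S_e = 289 × 2.8 × (1 − 0.4²) / 37900 × 1
    = 289 × 2.8 × 0.84 / 37900 × 1
    = 0.01793 m = 17.93 mm

S_e ≈ 17.9 mm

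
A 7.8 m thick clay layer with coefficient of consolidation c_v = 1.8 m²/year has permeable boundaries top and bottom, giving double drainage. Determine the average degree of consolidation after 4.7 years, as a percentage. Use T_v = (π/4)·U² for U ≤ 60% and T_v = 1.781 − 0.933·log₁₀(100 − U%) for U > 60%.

Drainage path length: H_d = H/2 = 3.9 m (double drainage).
T_v = c_v·t/H_d² = 1.8×4.7/3.9² = 0.55621.
T_v = 0.55621 corresponds to the U > 60% branch:
U = 1 − 10^((1.781 − T_v)/0.933)/100 = 0.7945

U ≈ 79.5 %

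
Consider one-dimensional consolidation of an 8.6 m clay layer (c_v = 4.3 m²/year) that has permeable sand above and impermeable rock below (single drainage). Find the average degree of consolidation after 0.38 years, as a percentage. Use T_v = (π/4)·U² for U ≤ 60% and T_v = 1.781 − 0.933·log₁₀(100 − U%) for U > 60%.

Drainage path length: H_d = H = 8.6 m (single drainage).
T_v = c_v·t/H_d² = 4.3×0.38/8.6² = 0.022093.
T_v = 0.022093 corresponds to the U ≤ 60% branch:
U = √(4T_v/π) = 0.1677

U ≈ 16.8 %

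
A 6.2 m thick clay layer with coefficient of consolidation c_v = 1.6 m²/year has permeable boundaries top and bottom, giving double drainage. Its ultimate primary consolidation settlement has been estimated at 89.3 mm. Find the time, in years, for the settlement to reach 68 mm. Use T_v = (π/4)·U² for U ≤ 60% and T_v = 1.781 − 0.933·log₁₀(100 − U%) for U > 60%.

t ≈ 2.98 years

Drainage path length: H_d = H/2 = 3.1 m (double drainage).
U = S(t)/S_ult = 68/89.3 = 0.7615.
U > 60%: T_v = 1.781 − 0.933·log₁₀(100 − 76.148) = 0.49577.
t = T_v·H_d²/c_v = 0.49577×3.1²/1.6 = 2.978 years.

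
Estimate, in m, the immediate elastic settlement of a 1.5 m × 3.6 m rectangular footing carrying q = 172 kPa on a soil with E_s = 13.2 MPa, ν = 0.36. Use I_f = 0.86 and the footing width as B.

Immediate (elastic) settlement: S_e = q·B·(1−ν²)/E_s · I_f.
E_s = 13.2 MPa = 13200 kPa.
S_e = 172 × 1.5 × (1 − 0.36²) / 13200 × 0.86
    = 172 × 1.5 × 0.8704 / 13200 × 0.86
    = 0.01463 m

S_e ≈ 0.0146 m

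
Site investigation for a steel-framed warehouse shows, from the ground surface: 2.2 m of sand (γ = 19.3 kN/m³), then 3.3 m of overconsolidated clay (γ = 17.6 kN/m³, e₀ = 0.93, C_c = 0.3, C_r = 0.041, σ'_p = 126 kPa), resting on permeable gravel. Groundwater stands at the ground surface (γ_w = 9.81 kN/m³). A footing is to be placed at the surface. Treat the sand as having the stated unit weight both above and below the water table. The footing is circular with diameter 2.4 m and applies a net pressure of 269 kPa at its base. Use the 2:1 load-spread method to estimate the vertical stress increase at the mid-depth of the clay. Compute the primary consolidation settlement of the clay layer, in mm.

Mid-depth of clay below the ground surface: z = 2.2 + 3.3/2 = 3.85 m.
Total vertical stress at mid-clay: σ_v = 19.3×2.2 + 17.6×1.65 = 71.5 kPa.
Pore pressure: u = 9.81×(3.85 − 0) = 37.769 kPa.
Initial effective stress: σ'_0 = σ_v − u = 71.5 − 37.769 = 33.731 kPa.
Stress increase at mid-clay by the 2:1 spreading method:
Δσ ≈ qD²/(D+z)² = 269×2.4²/(2.4+3.85)² = 39.666 kPa
Final effective stress: σ'_f = 33.731 + 39.666 = 73.397 kPa.
σ'_f = 73.397 ≤ σ'_p = 126 kPa, so the clay remains overconsolidated and only the recompression index applies:
S_c = C_r·H/(1+e₀)·log₁₀(σ'_f/σ'_0) = 0.041×3.3/1.93×log₁₀(73.397/33.731)
    = 0.070102 × 0.33765 = 0.02367 m

S_c ≈ 23.7 mm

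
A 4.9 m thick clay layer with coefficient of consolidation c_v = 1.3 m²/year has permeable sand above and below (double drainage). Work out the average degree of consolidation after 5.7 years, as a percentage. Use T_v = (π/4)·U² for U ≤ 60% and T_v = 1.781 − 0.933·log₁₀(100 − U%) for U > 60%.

Drainage path length: H_d = H/2 = 2.45 m (double drainage).
T_v = c_v·t/H_d² = 1.3×5.7/2.45² = 1.2345.
T_v = 1.2345 corresponds to the U > 60% branch:
U = 1 − 10^((1.781 − T_v)/0.933)/100 = 0.9615

U ≈ 96.1 %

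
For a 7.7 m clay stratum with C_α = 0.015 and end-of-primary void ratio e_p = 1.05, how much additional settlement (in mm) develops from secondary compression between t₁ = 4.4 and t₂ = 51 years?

S_s ≈ 60 mm

Secondary compression: S_s = C_α·H/(1+e_p)·log₁₀(t₂/t₁)
S_s = 0.015×7.7/(1+1.05)×log₁₀(51/4.4)
    = 0.05634 × 1.064 = 0.05995 m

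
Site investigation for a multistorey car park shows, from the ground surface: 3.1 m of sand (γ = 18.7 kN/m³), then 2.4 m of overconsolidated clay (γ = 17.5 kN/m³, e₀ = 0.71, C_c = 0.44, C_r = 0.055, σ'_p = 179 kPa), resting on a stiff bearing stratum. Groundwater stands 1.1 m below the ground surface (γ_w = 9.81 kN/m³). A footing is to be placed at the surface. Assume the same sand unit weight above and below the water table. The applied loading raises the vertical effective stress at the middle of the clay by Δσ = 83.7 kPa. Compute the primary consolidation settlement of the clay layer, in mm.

Mid-depth of clay below the ground surface: z = 3.1 + 2.4/2 = 4.3 m.
Total vertical stress at mid-clay: σ_v = 18.7×3.1 + 17.5×1.2 = 78.97 kPa.
Pore pressure: u = 9.81×(4.3 − 1.1) = 31.392 kPa.
Initial effective stress: σ'_0 = σ_v − u = 78.97 − 31.392 = 47.578 kPa.
Final effective stress: σ'_f = 47.578 + 83.7 = 131.28 kPa.
σ'_f = 131.28 ≤ σ'_p = 179 kPa, so the clay remains overconsolidated and only the recompression index applies:
S_c = C_r·H/(1+e₀)·log₁₀(σ'_f/σ'_0) = 0.055×2.4/1.71×log₁₀(131.28/47.578)
    = 0.077192 × 0.44079 = 0.03403 m

S_c ≈ 34 mm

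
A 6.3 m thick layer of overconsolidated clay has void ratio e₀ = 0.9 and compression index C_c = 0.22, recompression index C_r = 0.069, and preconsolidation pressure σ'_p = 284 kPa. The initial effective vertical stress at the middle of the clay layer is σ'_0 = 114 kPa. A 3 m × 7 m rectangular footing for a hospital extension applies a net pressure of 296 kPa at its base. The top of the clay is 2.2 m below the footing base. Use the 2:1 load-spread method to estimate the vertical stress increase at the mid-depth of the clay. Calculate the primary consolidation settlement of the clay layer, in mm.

S_c ≈ 42.2 mm

Mid-depth of clay below the footing base: z = 2.2 + 6.3/2 = 5.35 m.
Stress increase at mid-clay by the 2:1 spreading method:
Δσ = qBL/((B+z)(L+z)) = 296×3×7/((3+5.35)(7+5.35)) = 60.278 kPa
Final effective stress: σ'_f = 114 + 60.278 = 174.28 kPa.
σ'_f = 174.28 ≤ σ'_p = 284 kPa, so the clay remains overconsolidated and only the recompression index applies:
S_c = C_r·H/(1+e₀)·log₁₀(σ'_f/σ'_0) = 0.069×6.3/1.9×log₁₀(174.28/114)
    = 0.22879 × 0.18434 = 0.04218 m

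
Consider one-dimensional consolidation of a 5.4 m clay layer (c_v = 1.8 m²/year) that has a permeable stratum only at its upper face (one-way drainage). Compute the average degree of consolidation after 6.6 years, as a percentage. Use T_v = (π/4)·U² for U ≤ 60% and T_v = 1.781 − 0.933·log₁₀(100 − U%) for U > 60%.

U ≈ 70.3 %

Drainage path length: H_d = H = 5.4 m (single drainage).
T_v = c_v·t/H_d² = 1.8×6.6/5.4² = 0.40741.
T_v = 0.40741 corresponds to the U > 60% branch:
U = 1 − 10^((1.781 − T_v)/0.933)/100 = 0.7034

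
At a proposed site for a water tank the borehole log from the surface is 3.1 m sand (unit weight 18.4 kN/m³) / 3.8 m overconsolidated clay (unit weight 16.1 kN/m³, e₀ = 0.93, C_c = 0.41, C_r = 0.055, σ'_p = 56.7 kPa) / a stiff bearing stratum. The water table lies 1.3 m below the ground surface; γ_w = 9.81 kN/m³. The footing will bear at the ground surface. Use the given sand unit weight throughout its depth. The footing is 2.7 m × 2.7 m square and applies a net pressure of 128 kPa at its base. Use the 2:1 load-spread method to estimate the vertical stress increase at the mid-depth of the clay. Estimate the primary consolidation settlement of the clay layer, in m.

Mid-depth of clay below the ground surface: z = 3.1 + 3.8/2 = 5 m.
Total vertical stress at mid-clay: σ_v = 18.4×3.1 + 16.1×1.9 = 87.63 kPa.
Pore pressure: u = 9.81×(5 − 1.3) = 36.297 kPa.
Initial effective stress: σ'_0 = σ_v − u = 87.63 − 36.297 = 51.333 kPa.
Stress increase at mid-clay by the 2:1 spreading method:
Δσ = qBL/((B+z)(L+z)) = 128×2.7×2.7/((2.7+5)(2.7+5)) = 15.738 kPa
Final effective stress: σ'_f = 51.333 + 15.738 = 67.071 kPa.
σ'_f = 67.071 > σ'_p = 56.7 kPa, so the stress path crosses the preconsolidation pressure — recompression up to σ'_p, then virgin compression beyond:
S_c = H/(1+e₀)·[C_r·log₁₀(σ'_p/σ'_0) + C_c·log₁₀(σ'_f/σ'_p)]
    = 3.8/1.93 × [0.055×log₁₀(56.7/51.333) + 0.41×log₁₀(67.071/56.7)]
    = 1.9689 × [0.0023753 + 0.02991] = 0.06357 m

S_c ≈ 0.0636 m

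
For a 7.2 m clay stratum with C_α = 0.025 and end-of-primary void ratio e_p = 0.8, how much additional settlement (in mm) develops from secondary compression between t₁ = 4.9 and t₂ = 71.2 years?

Secondary compression: S_s = C_α·H/(1+e_p)·log₁₀(t₂/t₁)
S_s = 0.025×7.2/(1+0.8)×log₁₀(71.2/4.9)
    = 0.1 × 1.162 = 0.1162 m

S_s ≈ 116 mm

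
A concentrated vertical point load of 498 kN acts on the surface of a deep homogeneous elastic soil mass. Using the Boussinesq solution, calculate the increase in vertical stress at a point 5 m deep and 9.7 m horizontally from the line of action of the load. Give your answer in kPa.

Δσ_z ≈ 0.192 kPa

Boussinesq vertical stress below a point load on an elastic half-space:
Δσ_z = 3P/(2πz²) · [1 + (r/z)²]^(−5/2)
r/z = 9.7/5 = 1.94; [1+(r/z)²]^(−5/2) = 0.020191.
Δσ_z = 3×498/(2π×5²) × 0.020191 = 9.5111 × 0.020191 = 0.192 kPa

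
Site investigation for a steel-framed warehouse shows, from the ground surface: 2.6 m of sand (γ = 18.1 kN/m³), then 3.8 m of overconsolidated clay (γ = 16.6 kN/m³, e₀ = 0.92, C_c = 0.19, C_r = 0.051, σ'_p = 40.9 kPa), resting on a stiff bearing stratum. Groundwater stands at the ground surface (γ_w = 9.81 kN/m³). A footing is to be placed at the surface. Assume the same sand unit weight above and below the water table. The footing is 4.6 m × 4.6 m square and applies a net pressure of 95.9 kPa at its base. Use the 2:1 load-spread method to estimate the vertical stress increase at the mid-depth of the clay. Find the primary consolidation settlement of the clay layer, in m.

Mid-depth of clay below the ground surface: z = 2.6 + 3.8/2 = 4.5 m.
Total vertical stress at mid-clay: σ_v = 18.1×2.6 + 16.6×1.9 = 78.6 kPa.
Pore pressure: u = 9.81×(4.5 − 0) = 44.145 kPa.
Initial effective stress: σ'_0 = σ_v − u = 78.6 − 44.145 = 34.455 kPa.
Stress increase at mid-clay by the 2:1 spreading method:
Δσ = qBL/((B+z)(L+z)) = 95.9×4.6×4.6/((4.6+4.5)(4.6+4.5)) = 24.505 kPa
Final effective stress: σ'_f = 34.455 + 24.505 = 58.96 kPa.
σ'_f = 58.96 > σ'_p = 40.9 kPa, so the stress path crosses the preconsolidation pressure — recompression up to σ'_p, then virgin compression beyond:
S_c = H/(1+e₀)·[C_r·log₁₀(σ'_p/σ'_0) + C_c·log₁₀(σ'_f/σ'_p)]
    = 3.8/1.92 × [0.051×log₁₀(40.9/34.455) + 0.19×log₁₀(58.96/40.9)]
    = 1.9792 × [0.003798 + 0.030178] = 0.06725 m

S_c ≈ 0.0672 m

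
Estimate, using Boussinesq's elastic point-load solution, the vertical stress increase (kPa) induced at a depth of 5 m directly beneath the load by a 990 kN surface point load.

Δσ_z ≈ 18.9 kPa

Boussinesq vertical stress below a point load on an elastic half-space:
Δσ_z = 3P/(2πz²) · [1 + (r/z)²]^(−5/2)
r/z = 0/5 = 0; [1+(r/z)²]^(−5/2) = 1.
Δσ_z = 3×990/(2π×5²) × 1 = 18.908 × 1 = 18.91 kPa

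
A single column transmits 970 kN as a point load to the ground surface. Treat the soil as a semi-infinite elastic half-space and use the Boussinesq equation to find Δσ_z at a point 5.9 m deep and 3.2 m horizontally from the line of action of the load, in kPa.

Boussinesq vertical stress below a point load on an elastic half-space:
Δσ_z = 3P/(2πz²) · [1 + (r/z)²]^(−5/2)
r/z = 3.2/5.9 = 0.54237; [1+(r/z)²]^(−5/2) = 0.52484.
Δσ_z = 3×970/(2π×5.9²) × 0.52484 = 13.305 × 0.52484 = 6.983 kPa

Δσ_z ≈ 6.98 kPa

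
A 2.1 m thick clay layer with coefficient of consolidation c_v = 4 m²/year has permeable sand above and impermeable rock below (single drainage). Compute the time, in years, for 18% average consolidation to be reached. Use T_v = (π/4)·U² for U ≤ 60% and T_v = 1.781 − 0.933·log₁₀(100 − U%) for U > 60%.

t ≈ 0.0281 years

Drainage path length: H_d = H = 2.1 m (single drainage).
U ≤ 60%: T_v = (π/4)·U² = (π/4)×0.18² = 0.025447.
t = T_v·H_d²/c_v = 0.025447×2.1²/4 = 0.02806 years.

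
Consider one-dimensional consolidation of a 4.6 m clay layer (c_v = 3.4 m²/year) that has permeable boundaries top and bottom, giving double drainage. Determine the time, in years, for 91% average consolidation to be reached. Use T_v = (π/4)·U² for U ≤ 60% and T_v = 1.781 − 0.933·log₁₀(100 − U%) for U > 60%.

Drainage path length: H_d = H/2 = 2.3 m (double drainage).
U > 60%: T_v = 1.781 − 0.933·log₁₀(100 − 91) = 0.89069.
t = T_v·H_d²/c_v = 0.89069×2.3²/3.4 = 1.386 years.

t ≈ 1.39 years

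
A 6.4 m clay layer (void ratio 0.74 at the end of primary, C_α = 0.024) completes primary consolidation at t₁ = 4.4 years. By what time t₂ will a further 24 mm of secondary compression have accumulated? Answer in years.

t₂ ≈ 8.23 years

S_s = C_α·H/(1+e_p)·log₁₀(t₂/t₁) ⇒ log₁₀(t₂/t₁) = S_s·(1+e_p)/(C_α·H).
log₁₀(t₂/t₁) = 0.024 × (1+0.74) / (0.024×6.4) = 0.2719
t₂ = t₁ × 10^0.2719 = 4.4 × 1.87 = 8.229 years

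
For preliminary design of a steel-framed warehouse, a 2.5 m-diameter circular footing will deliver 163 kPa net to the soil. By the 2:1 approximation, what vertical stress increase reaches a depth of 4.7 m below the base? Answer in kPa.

Δσ_z ≈ 19.7 kPa

By the 2:1 method the load spreads at 1 horizontal : 2 vertical, so at depth z the loaded area has grown by z in each plan dimension:
Δσ ≈ qD²/(D+z)² = 163×2.5²/(2.5+4.7)² = 19.652 kPa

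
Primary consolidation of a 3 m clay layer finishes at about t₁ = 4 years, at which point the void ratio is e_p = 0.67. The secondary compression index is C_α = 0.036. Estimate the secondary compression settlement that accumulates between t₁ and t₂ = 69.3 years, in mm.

S_s ≈ 80.1 mm

Secondary compression: S_s = C_α·H/(1+e_p)·log₁₀(t₂/t₁)
S_s = 0.036×3/(1+0.67)×log₁₀(69.3/4)
    = 0.06467 × 1.239 = 0.08011 m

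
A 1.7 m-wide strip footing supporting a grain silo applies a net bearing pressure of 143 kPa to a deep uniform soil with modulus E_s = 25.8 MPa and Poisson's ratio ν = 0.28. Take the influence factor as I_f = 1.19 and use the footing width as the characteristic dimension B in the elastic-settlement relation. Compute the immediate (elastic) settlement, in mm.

S_e ≈ 10.3 mm

Immediate (elastic) settlement: S_e = q·B·(1−ν²)/E_s · I_f.
E_s = 25.8 MPa = 25800 kPa.
S_e = 143 × 1.7 × (1 − 0.28²) / 25800 × 1.19
    = 143 × 1.7 × 0.9216 / 25800 × 1.19
    = 0.01033 m = 10.33 mm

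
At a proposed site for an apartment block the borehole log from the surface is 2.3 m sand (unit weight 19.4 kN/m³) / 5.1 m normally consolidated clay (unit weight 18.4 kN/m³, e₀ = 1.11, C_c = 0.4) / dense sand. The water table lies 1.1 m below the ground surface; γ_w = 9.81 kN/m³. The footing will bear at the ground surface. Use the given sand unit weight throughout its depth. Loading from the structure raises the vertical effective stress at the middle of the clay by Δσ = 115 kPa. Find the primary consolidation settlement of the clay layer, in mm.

S_c ≈ 475 mm

Mid-depth of clay below the ground surface: z = 2.3 + 5.1/2 = 4.85 m.
Total vertical stress at mid-clay: σ_v = 19.4×2.3 + 18.4×2.55 = 91.54 kPa.
Pore pressure: u = 9.81×(4.85 − 1.1) = 36.788 kPa.
Initial effective stress: σ'_0 = σ_v − u = 91.54 − 36.788 = 54.752 kPa.
Final effective stress: σ'_f = σ'_0 + Δσ = 54.752 + 115 = 169.75 kPa.
Normally consolidated clay, so the full stress increment lies on the virgin compression line:
S_c = C_c·H/(1+e₀)·log₁₀(σ'_f/σ'_0) = 0.4×5.1/(1+1.11)×log₁₀(169.75/54.752)
    = 0.96682 × 0.49141 = 0.4751 m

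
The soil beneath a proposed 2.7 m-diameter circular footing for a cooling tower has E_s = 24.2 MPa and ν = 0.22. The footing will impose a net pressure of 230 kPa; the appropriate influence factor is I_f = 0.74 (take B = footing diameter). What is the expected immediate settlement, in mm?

Immediate (elastic) settlement: S_e = q·B·(1−ν²)/E_s · I_f.
E_s = 24.2 MPa = 24200 kPa.
S_e = 230 × 2.7 × (1 − 0.22²) / 24200 × 0.74
    = 230 × 2.7 × 0.9516 / 24200 × 0.74
    = 0.01807 m = 18.07 mm

S_e ≈ 18.1 mm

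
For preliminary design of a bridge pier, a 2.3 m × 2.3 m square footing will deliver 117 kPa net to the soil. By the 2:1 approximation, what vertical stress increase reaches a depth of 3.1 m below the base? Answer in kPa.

Δσ_z ≈ 21.2 kPa

By the 2:1 method the load spreads at 1 horizontal : 2 vertical, so at depth z the loaded area has grown by z in each plan dimension:
Δσ = qBL/((B+z)(L+z)) = 117×2.3×2.3/((2.3+3.1)(2.3+3.1)) = 21.225 kPa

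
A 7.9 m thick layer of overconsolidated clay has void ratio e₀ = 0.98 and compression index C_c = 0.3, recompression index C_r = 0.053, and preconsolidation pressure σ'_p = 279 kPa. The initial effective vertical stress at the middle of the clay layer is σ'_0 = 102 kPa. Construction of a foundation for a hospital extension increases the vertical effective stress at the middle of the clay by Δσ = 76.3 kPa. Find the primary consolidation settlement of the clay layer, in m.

Final effective stress: σ'_f = 102 + 76.3 = 178.3 kPa.
σ'_f = 178.3 ≤ σ'_p = 279 kPa, so the clay remains overconsolidated and only the recompression index applies:
S_c = C_r·H/(1+e₀)·log₁₀(σ'_f/σ'_0) = 0.053×7.9/1.98×log₁₀(178.3/102)
    = 0.21146 × 0.24255 = 0.05129 m

S_c ≈ 0.0513 m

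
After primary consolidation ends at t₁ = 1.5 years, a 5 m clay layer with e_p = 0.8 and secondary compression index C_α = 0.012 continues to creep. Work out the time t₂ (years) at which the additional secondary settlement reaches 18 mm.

S_s = C_α·H/(1+e_p)·log₁₀(t₂/t₁) ⇒ log₁₀(t₂/t₁) = S_s·(1+e_p)/(C_α·H).
log₁₀(t₂/t₁) = 0.018 × (1+0.8) / (0.012×5) = 0.54
t₂ = t₁ × 10^0.54 = 1.5 × 3.467 = 5.201 years

t₂ ≈ 5.2 years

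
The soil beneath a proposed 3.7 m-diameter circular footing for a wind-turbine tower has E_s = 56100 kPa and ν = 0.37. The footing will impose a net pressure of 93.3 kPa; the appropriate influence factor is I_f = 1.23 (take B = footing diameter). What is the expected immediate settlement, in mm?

Immediate (elastic) settlement: S_e = q·B·(1−ν²)/E_s · I_f.
S_e = 93.3 × 3.7 × (1 − 0.37²) / 56100 × 1.23
    = 93.3 × 3.7 × 0.8631 / 56100 × 1.23
    = 0.006533 m = 6.533 mm

S_e ≈ 6.53 mm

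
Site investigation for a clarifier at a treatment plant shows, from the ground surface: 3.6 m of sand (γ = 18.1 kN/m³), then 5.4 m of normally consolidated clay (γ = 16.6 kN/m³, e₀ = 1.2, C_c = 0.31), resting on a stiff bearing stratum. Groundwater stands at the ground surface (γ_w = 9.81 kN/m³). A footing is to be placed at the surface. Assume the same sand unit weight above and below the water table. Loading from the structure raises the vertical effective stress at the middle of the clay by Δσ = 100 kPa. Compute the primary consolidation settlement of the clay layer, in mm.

Mid-depth of clay below the ground surface: z = 3.6 + 5.4/2 = 6.3 m.
Total vertical stress at mid-clay: σ_v = 18.1×3.6 + 16.6×2.7 = 109.98 kPa.
Pore pressure: u = 9.81×(6.3 − 0) = 61.803 kPa.
Initial effective stress: σ'_0 = σ_v − u = 109.98 − 61.803 = 48.177 kPa.
Final effective stress: σ'_f = σ'_0 + Δσ = 48.177 + 100 = 148.18 kPa.
Normally consolidated clay, so the full stress increment lies on the virgin compression line:
S_c = C_c·H/(1+e₀)·log₁₀(σ'_f/σ'_0) = 0.31×5.4/(1+1.2)×log₁₀(148.18/48.177)
    = 0.76091 × 0.48795 = 0.3713 m

S_c ≈ 371 mm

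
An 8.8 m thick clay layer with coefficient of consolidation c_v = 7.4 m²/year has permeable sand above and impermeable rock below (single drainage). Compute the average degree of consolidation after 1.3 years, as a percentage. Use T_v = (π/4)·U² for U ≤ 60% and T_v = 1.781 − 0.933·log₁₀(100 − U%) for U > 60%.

Drainage path length: H_d = H = 8.8 m (single drainage).
T_v = c_v·t/H_d² = 7.4×1.3/8.8² = 0.12423.
T_v = 0.12423 corresponds to the U ≤ 60% branch:
U = √(4T_v/π) = 0.3977

U ≈ 39.8 %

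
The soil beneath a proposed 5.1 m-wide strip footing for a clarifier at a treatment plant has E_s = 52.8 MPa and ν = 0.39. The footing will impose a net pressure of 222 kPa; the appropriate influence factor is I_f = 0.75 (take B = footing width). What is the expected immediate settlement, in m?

Immediate (elastic) settlement: S_e = q·B·(1−ν²)/E_s · I_f.
E_s = 52.8 MPa = 52800 kPa.
S_e = 222 × 5.1 × (1 − 0.39²) / 52800 × 0.75
    = 222 × 5.1 × 0.8479 / 52800 × 0.75
    = 0.01364 m

S_e ≈ 0.0136 m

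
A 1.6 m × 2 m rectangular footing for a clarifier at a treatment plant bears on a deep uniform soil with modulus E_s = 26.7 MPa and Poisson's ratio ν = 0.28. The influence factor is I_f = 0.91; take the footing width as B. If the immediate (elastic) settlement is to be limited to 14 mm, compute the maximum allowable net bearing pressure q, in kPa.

E_s = 26.7 MPa = 26700 kPa.
S_e = q·B·(1−ν²)/E_s · I_f  ⇒  q = S_e·E_s / (B·(1−ν²)·I_f).
q = 0.014 × 26700 / (1.6 × 0.9216 × 0.91) = 278.6 kPa

q ≈ 279 kPa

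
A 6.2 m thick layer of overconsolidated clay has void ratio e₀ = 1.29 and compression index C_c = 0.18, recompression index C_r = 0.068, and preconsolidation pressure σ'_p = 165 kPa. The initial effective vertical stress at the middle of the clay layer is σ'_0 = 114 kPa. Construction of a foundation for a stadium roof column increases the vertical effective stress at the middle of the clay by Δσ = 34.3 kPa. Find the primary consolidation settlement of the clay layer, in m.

Final effective stress: σ'_f = 114 + 34.3 = 148.3 kPa.
σ'_f = 148.3 ≤ σ'_p = 165 kPa, so the clay remains overconsolidated and only the recompression index applies:
S_c = C_r·H/(1+e₀)·log₁₀(σ'_f/σ'_0) = 0.068×6.2/2.29×log₁₀(148.3/114)
    = 0.1841 × 0.11424 = 0.02103 m

S_c ≈ 0.021 m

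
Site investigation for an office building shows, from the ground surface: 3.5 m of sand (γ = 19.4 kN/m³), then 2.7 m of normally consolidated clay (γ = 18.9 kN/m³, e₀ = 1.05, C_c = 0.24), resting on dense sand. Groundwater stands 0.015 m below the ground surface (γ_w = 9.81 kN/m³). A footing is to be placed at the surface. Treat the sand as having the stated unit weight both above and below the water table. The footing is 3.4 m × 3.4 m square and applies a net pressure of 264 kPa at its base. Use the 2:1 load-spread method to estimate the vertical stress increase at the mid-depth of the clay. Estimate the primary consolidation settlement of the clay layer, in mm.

S_c ≈ 93.4 mm

Mid-depth of clay below the ground surface: z = 3.5 + 2.7/2 = 4.85 m.
Total vertical stress at mid-clay: σ_v = 19.4×3.5 + 18.9×1.35 = 93.415 kPa.
Pore pressure: u = 9.81×(4.85 − 0.015) = 47.431 kPa.
Initial effective stress: σ'_0 = σ_v − u = 93.415 − 47.431 = 45.984 kPa.
Stress increase at mid-clay by the 2:1 spreading method:
Δσ = qBL/((B+z)(L+z)) = 264×3.4×3.4/((3.4+4.85)(3.4+4.85)) = 44.839 kPa
Final effective stress: σ'_f = σ'_0 + Δσ = 45.984 + 44.839 = 90.823 kPa.
Normally consolidated clay, so the full stress increment lies on the virgin compression line:
S_c = C_c·H/(1+e₀)·log₁₀(σ'_f/σ'_0) = 0.24×2.7/(1+1.05)×log₁₀(90.823/45.984)
    = 0.3161 × 0.29559 = 0.09344 m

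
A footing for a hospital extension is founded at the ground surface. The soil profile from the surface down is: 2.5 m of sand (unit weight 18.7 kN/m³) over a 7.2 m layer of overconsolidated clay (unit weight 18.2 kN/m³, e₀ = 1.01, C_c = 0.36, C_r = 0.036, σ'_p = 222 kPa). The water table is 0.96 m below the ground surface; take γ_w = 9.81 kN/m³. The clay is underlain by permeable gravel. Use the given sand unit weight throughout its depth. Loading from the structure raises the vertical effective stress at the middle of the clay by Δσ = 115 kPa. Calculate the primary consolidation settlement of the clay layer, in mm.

S_c ≈ 58.8 mm

Mid-depth of clay below the ground surface: z = 2.5 + 7.2/2 = 6.1 m.
Total vertical stress at mid-clay: σ_v = 18.7×2.5 + 18.2×3.6 = 112.27 kPa.
Pore pressure: u = 9.81×(6.1 − 0.96) = 50.423 kPa.
Initial effective stress: σ'_0 = σ_v − u = 112.27 − 50.423 = 61.847 kPa.
Final effective stress: σ'_f = 61.847 + 115 = 176.85 kPa.
σ'_f = 176.85 ≤ σ'_p = 222 kPa, so the clay remains overconsolidated and only the recompression index applies:
S_c = C_r·H/(1+e₀)·log₁₀(σ'_f/σ'_0) = 0.036×7.2/2.01×log₁₀(176.85/61.847)
    = 0.12896 × 0.45629 = 0.05884 m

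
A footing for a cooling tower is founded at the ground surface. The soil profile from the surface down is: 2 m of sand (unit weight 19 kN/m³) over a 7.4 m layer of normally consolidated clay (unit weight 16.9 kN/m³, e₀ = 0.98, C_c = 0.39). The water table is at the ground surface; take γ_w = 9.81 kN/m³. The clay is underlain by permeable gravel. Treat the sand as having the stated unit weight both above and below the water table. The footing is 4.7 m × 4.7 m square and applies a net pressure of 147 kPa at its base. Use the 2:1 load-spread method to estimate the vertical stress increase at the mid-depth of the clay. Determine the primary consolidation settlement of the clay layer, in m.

Mid-depth of clay below the ground surface: z = 2 + 7.4/2 = 5.7 m.
Total vertical stress at mid-clay: σ_v = 19×2 + 16.9×3.7 = 100.53 kPa.
Pore pressure: u = 9.81×(5.7 − 0) = 55.917 kPa.
Initial effective stress: σ'_0 = σ_v − u = 100.53 − 55.917 = 44.613 kPa.
Stress increase at mid-clay by the 2:1 spreading method:
Δσ = qBL/((B+z)(L+z)) = 147×4.7×4.7/((4.7+5.7)(4.7+5.7)) = 30.022 kPa
Final effective stress: σ'_f = σ'_0 + Δσ = 44.613 + 30.022 = 74.635 kPa.
Normally consolidated clay, so the full stress increment lies on the virgin compression line:
S_c = C_c·H/(1+e₀)·log₁₀(σ'_f/σ'_0) = 0.39×7.4/(1+0.98)×log₁₀(74.635/44.613)
    = 1.4576 × 0.22348 = 0.3257 m

S_c ≈ 0.326 m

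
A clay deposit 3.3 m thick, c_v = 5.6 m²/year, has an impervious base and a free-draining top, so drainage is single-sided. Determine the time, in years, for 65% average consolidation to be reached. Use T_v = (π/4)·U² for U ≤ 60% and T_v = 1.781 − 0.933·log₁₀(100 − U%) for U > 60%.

t ≈ 0.662 years

Drainage path length: H_d = H = 3.3 m (single drainage).
U > 60%: T_v = 1.781 − 0.933·log₁₀(100 − 65) = 0.34038.
t = T_v·H_d²/c_v = 0.34038×3.3²/5.6 = 0.6619 years.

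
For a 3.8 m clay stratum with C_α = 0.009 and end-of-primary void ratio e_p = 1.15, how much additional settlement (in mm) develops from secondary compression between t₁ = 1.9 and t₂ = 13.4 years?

S_s ≈ 13.5 mm

Secondary compression: S_s = C_α·H/(1+e_p)·log₁₀(t₂/t₁)
S_s = 0.009×3.8/(1+1.15)×log₁₀(13.4/1.9)
    = 0.01591 × 0.8484 = 0.01349 m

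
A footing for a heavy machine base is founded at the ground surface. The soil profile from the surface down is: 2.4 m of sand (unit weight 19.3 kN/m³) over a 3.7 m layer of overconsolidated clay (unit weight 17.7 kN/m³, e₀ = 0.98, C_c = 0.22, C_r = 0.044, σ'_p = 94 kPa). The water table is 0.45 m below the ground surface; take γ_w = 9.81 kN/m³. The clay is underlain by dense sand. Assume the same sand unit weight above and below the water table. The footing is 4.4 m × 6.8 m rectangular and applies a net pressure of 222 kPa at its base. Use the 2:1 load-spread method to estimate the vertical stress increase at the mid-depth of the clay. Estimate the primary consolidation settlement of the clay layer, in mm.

Mid-depth of clay below the ground surface: z = 2.4 + 3.7/2 = 4.25 m.
Total vertical stress at mid-clay: σ_v = 19.3×2.4 + 17.7×1.85 = 79.065 kPa.
Pore pressure: u = 9.81×(4.25 − 0.45) = 37.278 kPa.
Initial effective stress: σ'_0 = σ_v − u = 79.065 − 37.278 = 41.787 kPa.
Stress increase at mid-clay by the 2:1 spreading method:
Δσ = qBL/((B+z)(L+z)) = 222×4.4×6.8/((4.4+4.25)(6.8+4.25)) = 69.492 kPa
Final effective stress: σ'_f = 41.787 + 69.492 = 111.28 kPa.
σ'_f = 111.28 > σ'_p = 94 kPa, so the stress path crosses the preconsolidation pressure — recompression up to σ'_p, then virgin compression beyond:
S_c = H/(1+e₀)·[C_r·log₁₀(σ'_p/σ'_0) + C_c·log₁₀(σ'_f/σ'_p)]
    = 3.7/1.98 × [0.044×log₁₀(94/41.787) + 0.22×log₁₀(111.28/94)]
    = 1.8687 × [0.015492 + 0.016124] = 0.05908 m

S_c ≈ 59.1 mm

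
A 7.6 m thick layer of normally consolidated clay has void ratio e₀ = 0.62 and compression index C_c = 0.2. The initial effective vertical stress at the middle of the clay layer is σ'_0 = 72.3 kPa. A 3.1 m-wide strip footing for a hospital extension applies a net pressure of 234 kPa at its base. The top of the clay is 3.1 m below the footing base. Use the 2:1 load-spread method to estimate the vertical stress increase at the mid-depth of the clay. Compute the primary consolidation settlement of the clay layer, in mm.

S_c ≈ 283 mm

Mid-depth of clay below the footing base: z = 3.1 + 7.6/2 = 6.9 m.
Stress increase at mid-clay by the 2:1 spreading method:
Δσ = qB/(B+z) = 234×3.1/(3.1+6.9) = 72.54 kPa
Final effective stress: σ'_f = σ'_0 + Δσ = 72.3 + 72.54 = 144.84 kPa.
Normally consolidated clay, so the full stress increment lies on the virgin compression line:
S_c = C_c·H/(1+e₀)·log₁₀(σ'_f/σ'_0) = 0.2×7.6/(1+0.62)×log₁₀(144.84/72.3)
    = 0.93827 × 0.30175 = 0.2831 m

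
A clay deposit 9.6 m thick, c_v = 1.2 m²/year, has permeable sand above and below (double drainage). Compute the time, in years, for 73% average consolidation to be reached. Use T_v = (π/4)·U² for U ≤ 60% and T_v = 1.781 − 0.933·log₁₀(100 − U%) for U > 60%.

Drainage path length: H_d = H/2 = 4.8 m (double drainage).
U > 60%: T_v = 1.781 − 0.933·log₁₀(100 − 73) = 0.44554.
t = T_v·H_d²/c_v = 0.44554×4.8²/1.2 = 8.554 years.

t ≈ 8.55 years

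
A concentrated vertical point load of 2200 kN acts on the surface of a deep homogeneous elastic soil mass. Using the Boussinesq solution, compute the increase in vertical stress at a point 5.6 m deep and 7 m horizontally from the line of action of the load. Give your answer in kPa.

Δσ_z ≈ 3.19 kPa

Boussinesq vertical stress below a point load on an elastic half-space:
Δσ_z = 3P/(2πz²) · [1 + (r/z)²]^(−5/2)
r/z = 7/5.6 = 1.25; [1+(r/z)²]^(−5/2) = 0.095135.
Δσ_z = 3×2200/(2π×5.6²) × 0.095135 = 33.496 × 0.095135 = 3.187 kPa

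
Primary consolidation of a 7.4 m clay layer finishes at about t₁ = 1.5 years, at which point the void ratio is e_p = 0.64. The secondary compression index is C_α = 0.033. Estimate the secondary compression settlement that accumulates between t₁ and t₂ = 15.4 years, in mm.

Secondary compression: S_s = C_α·H/(1+e_p)·log₁₀(t₂/t₁)
S_s = 0.033×7.4/(1+0.64)×log₁₀(15.4/1.5)
    = 0.1489 × 1.011 = 0.1506 m

S_s ≈ 151 mm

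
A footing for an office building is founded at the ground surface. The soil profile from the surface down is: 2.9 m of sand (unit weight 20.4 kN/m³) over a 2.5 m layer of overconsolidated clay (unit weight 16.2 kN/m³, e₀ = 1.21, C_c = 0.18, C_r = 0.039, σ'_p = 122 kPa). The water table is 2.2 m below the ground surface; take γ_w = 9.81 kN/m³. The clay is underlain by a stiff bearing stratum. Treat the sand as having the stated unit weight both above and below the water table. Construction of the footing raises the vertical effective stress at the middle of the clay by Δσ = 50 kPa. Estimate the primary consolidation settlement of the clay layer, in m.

S_c ≈ 0.0116 m

Mid-depth of clay below the ground surface: z = 2.9 + 2.5/2 = 4.15 m.
Total vertical stress at mid-clay: σ_v = 20.4×2.9 + 16.2×1.25 = 79.41 kPa.
Pore pressure: u = 9.81×(4.15 − 2.2) = 19.13 kPa.
Initial effective stress: σ'_0 = σ_v − u = 79.41 − 19.13 = 60.28 kPa.
Final effective stress: σ'_f = 60.28 + 50 = 110.28 kPa.
σ'_f = 110.28 ≤ σ'_p = 122 kPa, so the clay remains overconsolidated and only the recompression index applies:
S_c = C_r·H/(1+e₀)·log₁₀(σ'_f/σ'_0) = 0.039×2.5/2.21×log₁₀(110.28/60.28)
    = 0.044117 × 0.26232 = 0.01157 m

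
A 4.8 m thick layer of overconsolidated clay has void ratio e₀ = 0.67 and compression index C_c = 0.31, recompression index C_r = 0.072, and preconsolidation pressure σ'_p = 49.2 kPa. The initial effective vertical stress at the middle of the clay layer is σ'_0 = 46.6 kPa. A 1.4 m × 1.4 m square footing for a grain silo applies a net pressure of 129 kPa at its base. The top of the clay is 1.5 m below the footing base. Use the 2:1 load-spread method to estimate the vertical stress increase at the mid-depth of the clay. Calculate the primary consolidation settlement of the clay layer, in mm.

S_c ≈ 52.2 mm

Mid-depth of clay below the footing base: z = 1.5 + 4.8/2 = 3.9 m.
Stress increase at mid-clay by the 2:1 spreading method:
Δσ = qBL/((B+z)(L+z)) = 129×1.4×1.4/((1.4+3.9)(1.4+3.9)) = 9.0011 kPa
Final effective stress: σ'_f = 46.6 + 9.0011 = 55.601 kPa.
σ'_f = 55.601 > σ'_p = 49.2 kPa, so the stress path crosses the preconsolidation pressure — recompression up to σ'_p, then virgin compression beyond:
S_c = H/(1+e₀)·[C_r·log₁₀(σ'_p/σ'_0) + C_c·log₁₀(σ'_f/σ'_p)]
    = 4.8/1.67 × [0.072×log₁₀(49.2/46.6) + 0.31×log₁₀(55.601/49.2)]
    = 2.8743 × [0.0016977 + 0.016466] = 0.05221 m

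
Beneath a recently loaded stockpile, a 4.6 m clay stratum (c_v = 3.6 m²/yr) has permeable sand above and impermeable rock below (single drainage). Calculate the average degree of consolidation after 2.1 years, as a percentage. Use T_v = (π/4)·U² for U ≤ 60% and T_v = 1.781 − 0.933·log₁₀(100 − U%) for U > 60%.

U ≈ 66.4 %

Drainage path length: H_d = H = 4.6 m (single drainage).
T_v = c_v·t/H_d² = 3.6×2.1/4.6² = 0.35728.
T_v = 0.35728 corresponds to the U > 60% branch:
U = 1 − 10^((1.781 − T_v)/0.933)/100 = 0.6643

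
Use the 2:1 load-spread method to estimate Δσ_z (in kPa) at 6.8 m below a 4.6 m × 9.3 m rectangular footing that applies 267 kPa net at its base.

By the 2:1 method the load spreads at 1 horizontal : 2 vertical, so at depth z the loaded area has grown by z in each plan dimension:
Δσ = qBL/((B+z)(L+z)) = 267×4.6×9.3/((4.6+6.8)(9.3+6.8)) = 62.233 kPa

Δσ_z ≈ 62.2 kPa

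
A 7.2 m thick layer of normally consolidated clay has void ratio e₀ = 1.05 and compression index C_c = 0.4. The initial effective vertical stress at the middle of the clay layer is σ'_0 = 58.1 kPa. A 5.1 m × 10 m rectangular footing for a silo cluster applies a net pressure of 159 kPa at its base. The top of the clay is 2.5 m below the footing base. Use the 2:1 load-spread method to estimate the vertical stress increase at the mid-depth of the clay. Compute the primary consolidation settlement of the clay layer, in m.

Mid-depth of clay below the footing base: z = 2.5 + 7.2/2 = 6.1 m.
Stress increase at mid-clay by the 2:1 spreading method:
Δσ = qBL/((B+z)(L+z)) = 159×5.1×10/((5.1+6.1)(10+6.1)) = 44.97 kPa
Final effective stress: σ'_f = σ'_0 + Δσ = 58.1 + 44.97 = 103.07 kPa.
Normally consolidated clay, so the full stress increment lies on the virgin compression line:
S_c = C_c·H/(1+e₀)·log₁₀(σ'_f/σ'_0) = 0.4×7.2/(1+1.05)×log₁₀(103.07/58.1)
    = 1.4049 × 0.24896 = 0.3498 m

S_c ≈ 0.35 m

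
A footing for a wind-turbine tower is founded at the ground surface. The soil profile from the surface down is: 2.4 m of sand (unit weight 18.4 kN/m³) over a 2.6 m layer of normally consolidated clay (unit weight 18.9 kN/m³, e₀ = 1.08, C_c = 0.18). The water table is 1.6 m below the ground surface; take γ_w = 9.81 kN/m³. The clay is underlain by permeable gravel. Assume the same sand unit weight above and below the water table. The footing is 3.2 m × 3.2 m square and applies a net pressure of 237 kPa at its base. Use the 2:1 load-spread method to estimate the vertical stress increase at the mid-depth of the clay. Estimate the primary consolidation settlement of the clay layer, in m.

Mid-depth of clay below the ground surface: z = 2.4 + 2.6/2 = 3.7 m.
Total vertical stress at mid-clay: σ_v = 18.4×2.4 + 18.9×1.3 = 68.73 kPa.
Pore pressure: u = 9.81×(3.7 − 1.6) = 20.601 kPa.
Initial effective stress: σ'_0 = σ_v − u = 68.73 − 20.601 = 48.129 kPa.
Stress increase at mid-clay by the 2:1 spreading method:
Δσ = qBL/((B+z)(L+z)) = 237×3.2×3.2/((3.2+3.7)(3.2+3.7)) = 50.974 kPa
Final effective stress: σ'_f = σ'_0 + Δσ = 48.129 + 50.974 = 99.103 kPa.
Normally consolidated clay, so the full stress increment lies on the virgin compression line:
S_c = C_c·H/(1+e₀)·log₁₀(σ'_f/σ'_0) = 0.18×2.6/(1+1.08)×log₁₀(99.103/48.129)
    = 0.225 × 0.31368 = 0.07058 m

S_c ≈ 0.0706 m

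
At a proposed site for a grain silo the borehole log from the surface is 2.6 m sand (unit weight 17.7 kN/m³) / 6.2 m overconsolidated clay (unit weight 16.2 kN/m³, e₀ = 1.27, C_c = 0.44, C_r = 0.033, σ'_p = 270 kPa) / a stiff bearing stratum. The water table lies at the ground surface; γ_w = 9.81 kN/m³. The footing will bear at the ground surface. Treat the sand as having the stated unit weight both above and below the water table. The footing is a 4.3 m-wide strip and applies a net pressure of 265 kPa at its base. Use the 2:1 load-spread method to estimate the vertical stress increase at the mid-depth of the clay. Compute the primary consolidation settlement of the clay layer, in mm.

S_c ≈ 52.5 mm

Mid-depth of clay below the ground surface: z = 2.6 + 6.2/2 = 5.7 m.
Total vertical stress at mid-clay: σ_v = 17.7×2.6 + 16.2×3.1 = 96.24 kPa.
Pore pressure: u = 9.81×(5.7 − 0) = 55.917 kPa.
Initial effective stress: σ'_0 = σ_v − u = 96.24 − 55.917 = 40.323 kPa.
Stress increase at mid-clay by the 2:1 spreading method:
Δσ = qB/(B+z) = 265×4.3/(4.3+5.7) = 113.95 kPa
Final effective stress: σ'_f = 40.323 + 113.95 = 154.27 kPa.
σ'_f = 154.27 ≤ σ'_p = 270 kPa, so the clay remains overconsolidated and only the recompression index applies:
S_c = C_r·H/(1+e₀)·log₁₀(σ'_f/σ'_0) = 0.033×6.2/2.27×log₁₀(154.27/40.323)
    = 0.090133 × 0.58273 = 0.05252 m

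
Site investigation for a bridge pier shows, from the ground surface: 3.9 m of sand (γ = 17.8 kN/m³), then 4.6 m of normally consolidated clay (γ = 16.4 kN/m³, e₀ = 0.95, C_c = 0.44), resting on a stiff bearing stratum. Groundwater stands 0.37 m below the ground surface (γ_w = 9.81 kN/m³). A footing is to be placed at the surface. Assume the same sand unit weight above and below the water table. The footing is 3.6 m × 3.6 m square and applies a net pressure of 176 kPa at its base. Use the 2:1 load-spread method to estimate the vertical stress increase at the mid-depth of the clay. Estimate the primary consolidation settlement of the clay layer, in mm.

S_c ≈ 175 mm

Mid-depth of clay below the ground surface: z = 3.9 + 4.6/2 = 6.2 m.
Total vertical stress at mid-clay: σ_v = 17.8×3.9 + 16.4×2.3 = 107.14 kPa.
Pore pressure: u = 9.81×(6.2 − 0.37) = 57.192 kPa.
Initial effective stress: σ'_0 = σ_v − u = 107.14 − 57.192 = 49.948 kPa.
Stress increase at mid-clay by the 2:1 spreading method:
Δσ = qBL/((B+z)(L+z)) = 176×3.6×3.6/((3.6+6.2)(3.6+6.2)) = 23.75 kPa
Final effective stress: σ'_f = σ'_0 + Δσ = 49.948 + 23.75 = 73.698 kPa.
Normally consolidated clay, so the full stress increment lies on the virgin compression line:
S_c = C_c·H/(1+e₀)·log₁₀(σ'_f/σ'_0) = 0.44×4.6/(1+0.95)×log₁₀(73.698/49.948)
    = 1.0379 × 0.16894 = 0.1753 m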